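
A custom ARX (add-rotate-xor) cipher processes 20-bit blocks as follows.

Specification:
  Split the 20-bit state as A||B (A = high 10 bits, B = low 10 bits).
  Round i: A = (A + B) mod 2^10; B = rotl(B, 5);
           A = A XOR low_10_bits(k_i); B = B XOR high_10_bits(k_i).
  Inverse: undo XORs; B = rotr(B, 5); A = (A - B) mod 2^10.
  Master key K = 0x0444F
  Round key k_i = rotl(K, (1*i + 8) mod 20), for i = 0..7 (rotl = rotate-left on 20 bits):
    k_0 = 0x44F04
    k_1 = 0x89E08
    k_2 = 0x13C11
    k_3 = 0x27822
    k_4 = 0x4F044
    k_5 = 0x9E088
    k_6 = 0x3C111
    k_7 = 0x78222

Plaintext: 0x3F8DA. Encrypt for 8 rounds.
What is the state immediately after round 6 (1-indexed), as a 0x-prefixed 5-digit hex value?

0x08018

s_0 = plaintext = 0x3F8DA
s_1 = Round(s_0, k_0) = 0xB7255
s_2 = Round(s_1, k_1) = 0xCE495
s_3 = Round(s_2, k_2) = 0xF7EEB
s_4 = Round(s_3, k_3) = 0xBA1E9
s_5 = Round(s_4, k_4) = 0x25413
s_6 = Round(s_5, k_5) = 0x08018
s_7 = Round(s_6, k_6) = 0x4A7F0
s_8 = Round(s_7, k_7) = 0xCEFFF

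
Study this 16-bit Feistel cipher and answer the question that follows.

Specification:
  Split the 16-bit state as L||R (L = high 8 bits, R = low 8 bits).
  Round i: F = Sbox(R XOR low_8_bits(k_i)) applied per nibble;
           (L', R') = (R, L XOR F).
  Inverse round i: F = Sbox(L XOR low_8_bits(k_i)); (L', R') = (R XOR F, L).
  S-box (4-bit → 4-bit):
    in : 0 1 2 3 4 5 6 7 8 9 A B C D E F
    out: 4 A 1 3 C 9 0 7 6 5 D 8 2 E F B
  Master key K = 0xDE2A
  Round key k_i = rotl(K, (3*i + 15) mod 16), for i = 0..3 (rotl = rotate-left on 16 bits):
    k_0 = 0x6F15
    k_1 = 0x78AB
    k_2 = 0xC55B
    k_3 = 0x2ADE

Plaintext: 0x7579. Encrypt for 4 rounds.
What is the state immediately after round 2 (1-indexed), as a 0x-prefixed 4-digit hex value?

s_0 = plaintext = 0x7579
s_1 = Round(s_0, k_0) = 0x7977
s_2 = Round(s_1, k_1) = 0x779B
s_3 = Round(s_2, k_2) = 0x9B53
s_4 = Round(s_3, k_3) = 0x53F5

0x779B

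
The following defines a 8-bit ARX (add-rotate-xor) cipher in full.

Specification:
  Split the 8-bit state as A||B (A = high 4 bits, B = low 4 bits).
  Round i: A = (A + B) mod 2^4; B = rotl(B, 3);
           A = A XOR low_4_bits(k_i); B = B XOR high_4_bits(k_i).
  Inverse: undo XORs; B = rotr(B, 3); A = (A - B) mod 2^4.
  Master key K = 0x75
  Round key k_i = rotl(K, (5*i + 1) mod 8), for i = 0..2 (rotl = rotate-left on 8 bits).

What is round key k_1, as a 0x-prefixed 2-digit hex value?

K = 0x75
k_0 = rotl(K, (5*0+1) mod 8) = rotl(K, 1) = 0xEA
k_1 = rotl(K, (5*1+1) mod 8) = rotl(K, 6) = 0x5D

0x5D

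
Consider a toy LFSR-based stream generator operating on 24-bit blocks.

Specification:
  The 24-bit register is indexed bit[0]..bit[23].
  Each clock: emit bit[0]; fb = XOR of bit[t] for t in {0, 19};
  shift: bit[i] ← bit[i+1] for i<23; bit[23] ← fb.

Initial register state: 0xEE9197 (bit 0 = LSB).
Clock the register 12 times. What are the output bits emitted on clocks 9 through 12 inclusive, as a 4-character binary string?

reg_0 = 0xEE9197
clock 1: out=1, reg = 0x7748CB
clock 2: out=1, reg = 0xBBA465
clock 3: out=1, reg = 0x5DD232
clock 4: out=0, reg = 0xAEE919
clock 5: out=1, reg = 0x57748C
clock 6: out=0, reg = 0x2BBA46
clock 7: out=0, reg = 0x95DD23
clock 8: out=1, reg = 0xCAEE91
clock 9: out=1, reg = 0x657748
clock 10: out=0, reg = 0x32BBA4
clock 11: out=0, reg = 0x195DD2
clock 12: out=0, reg = 0x8CAEE9

1000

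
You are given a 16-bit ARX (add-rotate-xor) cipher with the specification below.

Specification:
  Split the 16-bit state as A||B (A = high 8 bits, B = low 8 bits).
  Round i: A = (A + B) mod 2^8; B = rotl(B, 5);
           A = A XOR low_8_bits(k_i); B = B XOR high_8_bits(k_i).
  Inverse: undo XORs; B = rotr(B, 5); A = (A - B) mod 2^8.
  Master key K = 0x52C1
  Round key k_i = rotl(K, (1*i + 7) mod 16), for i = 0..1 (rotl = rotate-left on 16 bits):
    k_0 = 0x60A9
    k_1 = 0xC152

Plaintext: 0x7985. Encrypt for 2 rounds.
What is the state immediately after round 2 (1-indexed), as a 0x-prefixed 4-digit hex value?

s_0 = plaintext = 0x7985
s_1 = Round(s_0, k_0) = 0x57D0
s_2 = Round(s_1, k_1) = 0x75DB

0x75DB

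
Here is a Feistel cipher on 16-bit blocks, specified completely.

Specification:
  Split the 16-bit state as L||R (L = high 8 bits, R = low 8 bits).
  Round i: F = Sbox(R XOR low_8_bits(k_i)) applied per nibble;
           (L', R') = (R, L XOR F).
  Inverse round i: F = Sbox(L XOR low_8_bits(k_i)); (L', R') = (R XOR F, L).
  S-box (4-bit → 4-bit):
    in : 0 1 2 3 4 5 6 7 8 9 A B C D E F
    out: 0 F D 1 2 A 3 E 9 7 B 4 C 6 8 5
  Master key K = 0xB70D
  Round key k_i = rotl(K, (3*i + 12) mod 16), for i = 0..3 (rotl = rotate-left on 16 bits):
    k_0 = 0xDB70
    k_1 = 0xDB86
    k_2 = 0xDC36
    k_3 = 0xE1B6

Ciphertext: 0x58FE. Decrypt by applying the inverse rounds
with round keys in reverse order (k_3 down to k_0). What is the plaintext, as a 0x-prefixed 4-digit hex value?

s_0 = ciphertext = 0x58FE
s_1 = InvRound(s_0, k_3) = 0x7658
s_2 = InvRound(s_1, k_2) = 0x7876
s_3 = InvRound(s_2, k_1) = 0x2E78
s_4 = InvRound(s_3, k_0) = 0xD02E

0xD02E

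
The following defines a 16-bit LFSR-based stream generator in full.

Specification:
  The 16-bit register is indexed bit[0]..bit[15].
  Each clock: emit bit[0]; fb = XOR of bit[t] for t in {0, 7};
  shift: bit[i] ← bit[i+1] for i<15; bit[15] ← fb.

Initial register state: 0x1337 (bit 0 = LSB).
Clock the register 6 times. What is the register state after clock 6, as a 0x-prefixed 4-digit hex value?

0x444C

reg_0 = 0x1337
clock 1: out=1, reg = 0x899B
clock 2: out=1, reg = 0x44CD
clock 3: out=1, reg = 0x2266
clock 4: out=0, reg = 0x1133
clock 5: out=1, reg = 0x8899
clock 6: out=1, reg = 0x444C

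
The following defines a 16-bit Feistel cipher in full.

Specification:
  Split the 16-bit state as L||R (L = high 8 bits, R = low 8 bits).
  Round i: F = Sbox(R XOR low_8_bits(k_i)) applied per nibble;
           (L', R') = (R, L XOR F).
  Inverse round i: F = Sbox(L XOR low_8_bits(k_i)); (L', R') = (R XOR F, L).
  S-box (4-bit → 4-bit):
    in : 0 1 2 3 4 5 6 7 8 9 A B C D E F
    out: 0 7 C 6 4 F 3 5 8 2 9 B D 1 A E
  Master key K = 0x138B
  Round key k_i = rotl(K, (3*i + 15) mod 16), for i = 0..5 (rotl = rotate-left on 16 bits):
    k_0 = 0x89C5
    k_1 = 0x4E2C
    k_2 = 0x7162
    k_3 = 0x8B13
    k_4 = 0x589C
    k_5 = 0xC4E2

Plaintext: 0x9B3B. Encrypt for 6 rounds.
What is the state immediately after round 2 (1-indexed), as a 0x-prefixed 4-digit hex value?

s_0 = plaintext = 0x9B3B
s_1 = Round(s_0, k_0) = 0x3B71
s_2 = Round(s_1, k_1) = 0x71CA
s_3 = Round(s_2, k_2) = 0xCAE9
s_4 = Round(s_3, k_3) = 0xE923
s_5 = Round(s_4, k_4) = 0x2357
s_6 = Round(s_5, k_5) = 0x579C

0x71CA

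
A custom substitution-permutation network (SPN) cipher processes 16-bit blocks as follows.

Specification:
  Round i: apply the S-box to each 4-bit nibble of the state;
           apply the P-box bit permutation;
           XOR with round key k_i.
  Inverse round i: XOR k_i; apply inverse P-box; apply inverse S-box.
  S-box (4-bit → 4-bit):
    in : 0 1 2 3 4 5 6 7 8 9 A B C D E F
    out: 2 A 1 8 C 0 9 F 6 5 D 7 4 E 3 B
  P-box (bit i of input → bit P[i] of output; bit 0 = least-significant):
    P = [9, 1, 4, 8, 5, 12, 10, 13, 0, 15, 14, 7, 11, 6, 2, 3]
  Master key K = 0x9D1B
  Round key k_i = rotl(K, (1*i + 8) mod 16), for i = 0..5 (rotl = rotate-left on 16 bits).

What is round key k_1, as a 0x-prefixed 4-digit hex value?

K = 0x9D1B
k_0 = rotl(K, (1*0+8) mod 16) = rotl(K, 8) = 0x1B9D
k_1 = rotl(K, (1*1+8) mod 16) = rotl(K, 9) = 0x373A

0x373A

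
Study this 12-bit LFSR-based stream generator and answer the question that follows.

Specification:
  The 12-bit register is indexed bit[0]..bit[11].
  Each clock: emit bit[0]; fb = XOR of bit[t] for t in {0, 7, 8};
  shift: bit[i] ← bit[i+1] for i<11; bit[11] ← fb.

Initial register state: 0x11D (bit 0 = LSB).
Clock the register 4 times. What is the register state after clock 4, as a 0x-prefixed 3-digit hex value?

reg_0 = 0x11D
clock 1: out=1, reg = 0x08E
clock 2: out=0, reg = 0x847
clock 3: out=1, reg = 0xC23
clock 4: out=1, reg = 0xE11

0xE11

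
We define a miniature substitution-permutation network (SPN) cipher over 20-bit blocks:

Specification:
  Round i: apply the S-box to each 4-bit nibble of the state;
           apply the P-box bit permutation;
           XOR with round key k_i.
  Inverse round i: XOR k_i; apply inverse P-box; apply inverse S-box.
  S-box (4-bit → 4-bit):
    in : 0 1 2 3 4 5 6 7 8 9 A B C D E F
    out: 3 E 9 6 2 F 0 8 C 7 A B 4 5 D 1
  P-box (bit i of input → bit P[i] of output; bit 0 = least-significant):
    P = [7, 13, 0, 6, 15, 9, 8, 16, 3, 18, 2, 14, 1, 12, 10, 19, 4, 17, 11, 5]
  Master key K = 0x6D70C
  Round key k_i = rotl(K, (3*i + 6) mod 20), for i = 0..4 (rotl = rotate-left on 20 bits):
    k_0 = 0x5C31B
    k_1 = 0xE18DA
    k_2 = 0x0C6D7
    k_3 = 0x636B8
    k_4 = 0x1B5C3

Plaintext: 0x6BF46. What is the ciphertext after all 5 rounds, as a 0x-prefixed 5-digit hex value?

0x8FC8A

s_0 = plaintext = 0x6BF46
s_1 = Round(s_0, k_0) = 0xDD111
s_2 = Round(s_1, k_1) = 0xB778D
s_3 = Round(s_2, k_2) = 0xB8766
s_4 = Round(s_3, k_3) = 0xC7288
s_5 = Round(s_4, k_4) = 0x8FC8A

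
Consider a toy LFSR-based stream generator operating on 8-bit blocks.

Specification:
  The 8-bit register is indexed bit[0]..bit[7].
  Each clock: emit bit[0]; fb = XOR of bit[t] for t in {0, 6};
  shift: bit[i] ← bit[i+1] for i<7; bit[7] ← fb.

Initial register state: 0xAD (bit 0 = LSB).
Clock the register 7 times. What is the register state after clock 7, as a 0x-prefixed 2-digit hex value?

reg_0 = 0xAD
clock 1: out=1, reg = 0xD6
clock 2: out=0, reg = 0xEB
clock 3: out=1, reg = 0x75
clock 4: out=1, reg = 0x3A
clock 5: out=0, reg = 0x1D
clock 6: out=1, reg = 0x8E
clock 7: out=0, reg = 0x47

0x47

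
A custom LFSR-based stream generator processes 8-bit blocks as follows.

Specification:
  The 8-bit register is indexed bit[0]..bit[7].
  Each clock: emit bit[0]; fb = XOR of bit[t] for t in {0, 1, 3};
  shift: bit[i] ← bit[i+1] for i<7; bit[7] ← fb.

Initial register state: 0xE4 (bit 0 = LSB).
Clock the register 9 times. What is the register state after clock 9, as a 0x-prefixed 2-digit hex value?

reg_0 = 0xE4
clock 1: out=0, reg = 0x72
clock 2: out=0, reg = 0xB9
clock 3: out=1, reg = 0x5C
clock 4: out=0, reg = 0xAE
clock 5: out=0, reg = 0x57
clock 6: out=1, reg = 0x2B
clock 7: out=1, reg = 0x95
clock 8: out=1, reg = 0xCA
clock 9: out=0, reg = 0x65

0x65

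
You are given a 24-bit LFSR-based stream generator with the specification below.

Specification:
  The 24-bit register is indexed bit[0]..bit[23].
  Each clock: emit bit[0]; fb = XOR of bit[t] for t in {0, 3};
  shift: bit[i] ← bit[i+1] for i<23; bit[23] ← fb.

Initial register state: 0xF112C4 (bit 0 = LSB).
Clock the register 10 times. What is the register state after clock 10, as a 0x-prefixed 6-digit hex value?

0x273C44

reg_0 = 0xF112C4
clock 1: out=0, reg = 0x788962
clock 2: out=0, reg = 0x3C44B1
clock 3: out=1, reg = 0x9E2258
clock 4: out=0, reg = 0xCF112C
clock 5: out=0, reg = 0xE78896
clock 6: out=0, reg = 0x73C44B
clock 7: out=1, reg = 0x39E225
clock 8: out=1, reg = 0x9CF112
clock 9: out=0, reg = 0x4E7889
clock 10: out=1, reg = 0x273C44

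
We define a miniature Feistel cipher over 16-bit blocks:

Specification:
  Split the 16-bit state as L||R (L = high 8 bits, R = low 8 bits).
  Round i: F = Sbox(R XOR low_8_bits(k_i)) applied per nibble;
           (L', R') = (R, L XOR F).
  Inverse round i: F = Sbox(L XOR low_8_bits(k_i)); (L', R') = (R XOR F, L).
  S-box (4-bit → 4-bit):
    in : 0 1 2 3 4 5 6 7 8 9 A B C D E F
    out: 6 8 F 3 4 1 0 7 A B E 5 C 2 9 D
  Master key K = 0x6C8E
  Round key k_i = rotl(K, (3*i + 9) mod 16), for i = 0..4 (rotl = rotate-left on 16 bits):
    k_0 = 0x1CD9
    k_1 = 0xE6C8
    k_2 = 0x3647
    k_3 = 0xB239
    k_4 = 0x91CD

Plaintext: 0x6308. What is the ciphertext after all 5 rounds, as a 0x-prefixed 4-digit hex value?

s_0 = plaintext = 0x6308
s_1 = Round(s_0, k_0) = 0x084B
s_2 = Round(s_1, k_1) = 0x4BAB
s_3 = Round(s_2, k_2) = 0xABD7
s_4 = Round(s_3, k_3) = 0xD732
s_5 = Round(s_4, k_4) = 0x320A

0x320A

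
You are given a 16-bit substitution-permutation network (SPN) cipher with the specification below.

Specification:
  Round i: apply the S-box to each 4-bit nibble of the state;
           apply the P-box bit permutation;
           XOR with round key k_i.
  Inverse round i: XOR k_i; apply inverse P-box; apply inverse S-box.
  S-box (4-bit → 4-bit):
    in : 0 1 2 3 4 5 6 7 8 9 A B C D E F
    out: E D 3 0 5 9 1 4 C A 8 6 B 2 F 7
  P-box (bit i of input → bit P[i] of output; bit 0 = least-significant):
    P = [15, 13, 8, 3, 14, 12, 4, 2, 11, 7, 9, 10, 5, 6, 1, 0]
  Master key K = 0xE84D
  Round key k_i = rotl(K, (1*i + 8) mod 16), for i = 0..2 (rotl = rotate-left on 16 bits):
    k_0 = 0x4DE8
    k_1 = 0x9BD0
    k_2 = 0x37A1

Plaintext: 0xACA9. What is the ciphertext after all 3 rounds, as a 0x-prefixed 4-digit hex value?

0x6A98

s_0 = plaintext = 0xACA9
s_1 = Round(s_0, k_0) = 0x6165
s_2 = Round(s_1, k_1) = 0x55F8
s_3 = Round(s_2, k_2) = 0x6A98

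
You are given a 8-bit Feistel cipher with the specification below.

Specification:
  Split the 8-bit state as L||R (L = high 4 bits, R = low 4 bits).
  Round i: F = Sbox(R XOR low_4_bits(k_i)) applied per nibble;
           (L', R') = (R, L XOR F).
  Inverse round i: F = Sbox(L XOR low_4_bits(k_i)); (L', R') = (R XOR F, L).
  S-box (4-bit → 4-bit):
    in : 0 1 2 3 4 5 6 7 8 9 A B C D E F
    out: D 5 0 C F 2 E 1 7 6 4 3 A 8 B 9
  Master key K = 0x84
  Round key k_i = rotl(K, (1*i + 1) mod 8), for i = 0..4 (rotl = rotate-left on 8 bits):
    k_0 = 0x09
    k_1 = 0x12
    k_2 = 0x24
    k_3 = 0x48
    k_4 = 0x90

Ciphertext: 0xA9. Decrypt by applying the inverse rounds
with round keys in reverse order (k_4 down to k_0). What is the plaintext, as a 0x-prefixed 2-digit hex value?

s_0 = ciphertext = 0xA9
s_1 = InvRound(s_0, k_4) = 0xDA
s_2 = InvRound(s_1, k_3) = 0x8D
s_3 = InvRound(s_2, k_2) = 0x78
s_4 = InvRound(s_3, k_1) = 0xA7
s_5 = InvRound(s_4, k_0) = 0xBA

0xBA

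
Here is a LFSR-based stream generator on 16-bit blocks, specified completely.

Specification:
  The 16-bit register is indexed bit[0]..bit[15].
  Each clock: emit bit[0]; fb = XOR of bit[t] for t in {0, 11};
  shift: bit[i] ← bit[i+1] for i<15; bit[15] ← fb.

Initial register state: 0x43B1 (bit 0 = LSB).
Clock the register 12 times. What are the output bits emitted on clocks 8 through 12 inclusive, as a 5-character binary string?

reg_0 = 0x43B1
clock 1: out=1, reg = 0xA1D8
clock 2: out=0, reg = 0x50EC
clock 3: out=0, reg = 0x2876
clock 4: out=0, reg = 0x943B
clock 5: out=1, reg = 0xCA1D
clock 6: out=1, reg = 0x650E
clock 7: out=0, reg = 0x3287
clock 8: out=1, reg = 0x9943
clock 9: out=1, reg = 0x4CA1
clock 10: out=1, reg = 0x2650
clock 11: out=0, reg = 0x1328
clock 12: out=0, reg = 0x0994

11100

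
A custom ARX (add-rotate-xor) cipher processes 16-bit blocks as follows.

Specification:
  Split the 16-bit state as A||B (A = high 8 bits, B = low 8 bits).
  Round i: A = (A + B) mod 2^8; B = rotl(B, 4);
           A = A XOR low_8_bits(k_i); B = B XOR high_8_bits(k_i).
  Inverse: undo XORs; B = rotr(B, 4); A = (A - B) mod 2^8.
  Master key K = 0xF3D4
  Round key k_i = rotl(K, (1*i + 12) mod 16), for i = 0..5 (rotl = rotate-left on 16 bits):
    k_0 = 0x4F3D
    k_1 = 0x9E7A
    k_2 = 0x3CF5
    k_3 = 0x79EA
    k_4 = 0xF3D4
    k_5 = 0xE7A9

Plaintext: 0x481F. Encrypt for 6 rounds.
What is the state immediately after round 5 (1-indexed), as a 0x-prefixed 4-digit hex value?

0xE20F

s_0 = plaintext = 0x481F
s_1 = Round(s_0, k_0) = 0x5ABE
s_2 = Round(s_1, k_1) = 0x6275
s_3 = Round(s_2, k_2) = 0x226B
s_4 = Round(s_3, k_3) = 0x67CF
s_5 = Round(s_4, k_4) = 0xE20F
s_6 = Round(s_5, k_5) = 0x5817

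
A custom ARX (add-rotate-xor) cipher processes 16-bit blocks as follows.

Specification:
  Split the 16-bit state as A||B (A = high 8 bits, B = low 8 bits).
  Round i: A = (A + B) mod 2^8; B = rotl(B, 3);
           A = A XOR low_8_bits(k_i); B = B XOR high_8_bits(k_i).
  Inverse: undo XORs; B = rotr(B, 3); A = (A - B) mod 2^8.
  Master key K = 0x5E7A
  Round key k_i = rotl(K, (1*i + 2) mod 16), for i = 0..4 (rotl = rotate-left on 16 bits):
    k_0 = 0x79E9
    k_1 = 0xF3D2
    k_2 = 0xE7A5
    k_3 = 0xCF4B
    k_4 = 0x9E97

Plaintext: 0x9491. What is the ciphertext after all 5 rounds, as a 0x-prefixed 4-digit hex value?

s_0 = plaintext = 0x9491
s_1 = Round(s_0, k_0) = 0xCCF5
s_2 = Round(s_1, k_1) = 0x135C
s_3 = Round(s_2, k_2) = 0xCA05
s_4 = Round(s_3, k_3) = 0x84E7
s_5 = Round(s_4, k_4) = 0xFCA1

0xFCA1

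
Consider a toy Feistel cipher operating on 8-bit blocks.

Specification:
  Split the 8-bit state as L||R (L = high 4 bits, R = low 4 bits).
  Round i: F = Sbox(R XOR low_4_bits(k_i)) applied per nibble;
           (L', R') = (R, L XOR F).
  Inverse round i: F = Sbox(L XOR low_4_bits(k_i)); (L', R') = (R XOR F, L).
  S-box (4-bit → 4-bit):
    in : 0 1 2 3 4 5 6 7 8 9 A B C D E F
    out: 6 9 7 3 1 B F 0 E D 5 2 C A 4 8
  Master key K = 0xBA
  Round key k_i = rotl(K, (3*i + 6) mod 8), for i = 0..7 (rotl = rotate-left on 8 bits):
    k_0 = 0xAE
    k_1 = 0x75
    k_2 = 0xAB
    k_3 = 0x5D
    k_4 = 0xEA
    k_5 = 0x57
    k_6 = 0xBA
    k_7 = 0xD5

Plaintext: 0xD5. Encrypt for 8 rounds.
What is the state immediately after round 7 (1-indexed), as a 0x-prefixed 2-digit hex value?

s_0 = plaintext = 0xD5
s_1 = Round(s_0, k_0) = 0x5F
s_2 = Round(s_1, k_1) = 0xF0
s_3 = Round(s_2, k_2) = 0x0D
s_4 = Round(s_3, k_3) = 0xD6
s_5 = Round(s_4, k_4) = 0x61
s_6 = Round(s_5, k_5) = 0x19
s_7 = Round(s_6, k_6) = 0x92
s_8 = Round(s_7, k_7) = 0x29

0x92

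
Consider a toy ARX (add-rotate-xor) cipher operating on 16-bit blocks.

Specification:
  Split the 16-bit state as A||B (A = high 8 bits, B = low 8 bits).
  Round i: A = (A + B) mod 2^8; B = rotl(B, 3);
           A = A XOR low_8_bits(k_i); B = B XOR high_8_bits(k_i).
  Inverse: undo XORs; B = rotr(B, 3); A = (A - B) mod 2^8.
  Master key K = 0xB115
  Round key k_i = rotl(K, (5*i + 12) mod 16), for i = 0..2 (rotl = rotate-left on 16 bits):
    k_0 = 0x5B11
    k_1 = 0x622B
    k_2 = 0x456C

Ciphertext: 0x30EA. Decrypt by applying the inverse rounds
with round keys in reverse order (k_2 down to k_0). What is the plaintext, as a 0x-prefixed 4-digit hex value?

0x1635

s_0 = ciphertext = 0x30EA
s_1 = InvRound(s_0, k_2) = 0x67F5
s_2 = InvRound(s_1, k_1) = 0x5AF2
s_3 = InvRound(s_2, k_0) = 0x1635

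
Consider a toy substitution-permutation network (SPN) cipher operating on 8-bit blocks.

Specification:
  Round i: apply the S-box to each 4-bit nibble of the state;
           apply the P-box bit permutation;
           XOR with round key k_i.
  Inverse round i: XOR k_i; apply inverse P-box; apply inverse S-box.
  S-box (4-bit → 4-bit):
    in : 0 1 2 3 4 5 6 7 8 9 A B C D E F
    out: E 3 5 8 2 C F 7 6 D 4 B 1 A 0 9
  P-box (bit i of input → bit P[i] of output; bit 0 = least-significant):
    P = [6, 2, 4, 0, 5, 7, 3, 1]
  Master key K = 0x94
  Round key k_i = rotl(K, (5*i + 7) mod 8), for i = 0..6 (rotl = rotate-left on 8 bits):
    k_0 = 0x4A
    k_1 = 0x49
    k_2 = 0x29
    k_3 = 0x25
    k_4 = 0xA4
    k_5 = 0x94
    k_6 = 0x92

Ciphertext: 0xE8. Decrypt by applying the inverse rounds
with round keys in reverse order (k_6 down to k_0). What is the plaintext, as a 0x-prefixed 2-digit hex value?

0xB9

s_0 = ciphertext = 0xE8
s_1 = InvRound(s_0, k_6) = 0x92
s_2 = InvRound(s_1, k_5) = 0x34
s_3 = InvRound(s_2, k_4) = 0x4A
s_4 = InvRound(s_3, k_3) = 0x9B
s_5 = InvRound(s_4, k_2) = 0xBA
s_6 = InvRound(s_5, k_1) = 0xB9
s_7 = InvRound(s_6, k_0) = 0xB9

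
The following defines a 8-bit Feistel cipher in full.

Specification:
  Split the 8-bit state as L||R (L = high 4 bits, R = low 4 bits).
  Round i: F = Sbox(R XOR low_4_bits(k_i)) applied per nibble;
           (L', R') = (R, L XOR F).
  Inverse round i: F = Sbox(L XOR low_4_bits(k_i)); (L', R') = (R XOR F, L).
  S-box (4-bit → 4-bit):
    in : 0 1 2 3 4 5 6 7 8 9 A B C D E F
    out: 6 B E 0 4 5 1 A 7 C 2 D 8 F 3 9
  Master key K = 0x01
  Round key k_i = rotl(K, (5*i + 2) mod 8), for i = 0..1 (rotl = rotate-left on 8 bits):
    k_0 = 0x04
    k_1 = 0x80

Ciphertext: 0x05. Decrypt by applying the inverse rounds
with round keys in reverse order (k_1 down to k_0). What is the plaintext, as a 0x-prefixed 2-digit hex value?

s_0 = ciphertext = 0x05
s_1 = InvRound(s_0, k_1) = 0x30
s_2 = InvRound(s_1, k_0) = 0xA3

0xA3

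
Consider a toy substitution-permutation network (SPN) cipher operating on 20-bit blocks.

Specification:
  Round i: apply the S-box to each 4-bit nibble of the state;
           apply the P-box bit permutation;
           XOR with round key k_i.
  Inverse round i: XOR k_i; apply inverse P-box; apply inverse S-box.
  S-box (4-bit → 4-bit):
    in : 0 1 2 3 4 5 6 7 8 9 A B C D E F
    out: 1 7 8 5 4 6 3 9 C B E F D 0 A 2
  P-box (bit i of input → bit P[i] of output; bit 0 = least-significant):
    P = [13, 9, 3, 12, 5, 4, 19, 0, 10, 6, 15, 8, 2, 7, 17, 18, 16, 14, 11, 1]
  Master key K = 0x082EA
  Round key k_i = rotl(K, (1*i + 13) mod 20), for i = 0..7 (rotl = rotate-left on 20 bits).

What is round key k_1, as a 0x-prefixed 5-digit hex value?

K = 0x082EA
k_0 = rotl(K, (1*0+13) mod 20) = rotl(K, 13) = 0xD4105
k_1 = rotl(K, (1*1+13) mod 20) = rotl(K, 14) = 0xA820B

0xA820B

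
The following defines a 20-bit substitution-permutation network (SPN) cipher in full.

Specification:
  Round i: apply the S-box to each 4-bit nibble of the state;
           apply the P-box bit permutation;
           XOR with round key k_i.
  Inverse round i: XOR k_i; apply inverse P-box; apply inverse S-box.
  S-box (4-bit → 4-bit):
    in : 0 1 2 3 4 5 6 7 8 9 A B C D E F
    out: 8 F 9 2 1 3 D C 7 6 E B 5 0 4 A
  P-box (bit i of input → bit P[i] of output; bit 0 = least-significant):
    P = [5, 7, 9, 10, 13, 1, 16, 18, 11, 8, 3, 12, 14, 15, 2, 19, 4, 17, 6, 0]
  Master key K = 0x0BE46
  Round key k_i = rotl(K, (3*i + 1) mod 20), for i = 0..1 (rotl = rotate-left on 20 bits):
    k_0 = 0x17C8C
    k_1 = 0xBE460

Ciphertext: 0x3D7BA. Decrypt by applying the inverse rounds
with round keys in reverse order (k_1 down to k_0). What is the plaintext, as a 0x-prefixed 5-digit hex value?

0x6606A

s_0 = ciphertext = 0x3D7BA
s_1 = InvRound(s_0, k_1) = 0xC0A59
s_2 = InvRound(s_1, k_0) = 0x6606A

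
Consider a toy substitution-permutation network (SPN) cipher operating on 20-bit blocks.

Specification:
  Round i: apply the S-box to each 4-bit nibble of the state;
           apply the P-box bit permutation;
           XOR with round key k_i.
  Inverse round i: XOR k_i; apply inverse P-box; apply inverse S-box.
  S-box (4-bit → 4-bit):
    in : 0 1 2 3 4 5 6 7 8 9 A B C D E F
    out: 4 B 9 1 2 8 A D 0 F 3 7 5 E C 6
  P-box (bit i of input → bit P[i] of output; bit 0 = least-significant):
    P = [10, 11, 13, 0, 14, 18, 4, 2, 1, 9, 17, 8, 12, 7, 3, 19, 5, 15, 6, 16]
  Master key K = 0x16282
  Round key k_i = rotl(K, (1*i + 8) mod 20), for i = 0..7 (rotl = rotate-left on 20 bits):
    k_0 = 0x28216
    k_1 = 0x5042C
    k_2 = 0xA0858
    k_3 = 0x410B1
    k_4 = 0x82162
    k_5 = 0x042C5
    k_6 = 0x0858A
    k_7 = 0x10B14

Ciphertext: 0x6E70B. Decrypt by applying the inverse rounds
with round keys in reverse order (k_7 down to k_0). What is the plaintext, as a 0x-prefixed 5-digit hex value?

s_0 = ciphertext = 0x6E70B
s_1 = InvRound(s_0, k_7) = 0x60C99
s_2 = InvRound(s_1, k_6) = 0x487F6
s_3 = InvRound(s_2, k_5) = 0xA82B2
s_4 = InvRound(s_3, k_4) = 0xF4D00
s_5 = InvRound(s_4, k_3) = 0x21EC1
s_6 = InvRound(s_5, k_2) = 0x89402
s_7 = InvRound(s_6, k_1) = 0x17368
s_8 = InvRound(s_7, k_0) = 0x9C770

0x9C770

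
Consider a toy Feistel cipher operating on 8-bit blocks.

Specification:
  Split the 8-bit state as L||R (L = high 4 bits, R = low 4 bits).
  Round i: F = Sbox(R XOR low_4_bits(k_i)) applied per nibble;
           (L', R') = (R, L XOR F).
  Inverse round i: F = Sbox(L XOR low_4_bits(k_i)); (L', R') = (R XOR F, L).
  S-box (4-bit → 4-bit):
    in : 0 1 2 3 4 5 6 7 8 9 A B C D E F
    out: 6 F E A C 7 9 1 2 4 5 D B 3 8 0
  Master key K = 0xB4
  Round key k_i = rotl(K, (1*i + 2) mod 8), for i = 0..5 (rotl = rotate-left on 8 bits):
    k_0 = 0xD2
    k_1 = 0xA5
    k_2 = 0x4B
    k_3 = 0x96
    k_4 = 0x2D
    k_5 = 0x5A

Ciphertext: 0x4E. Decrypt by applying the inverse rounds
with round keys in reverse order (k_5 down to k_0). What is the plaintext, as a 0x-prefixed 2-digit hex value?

s_0 = ciphertext = 0x4E
s_1 = InvRound(s_0, k_5) = 0x64
s_2 = InvRound(s_1, k_4) = 0x96
s_3 = InvRound(s_2, k_3) = 0x69
s_4 = InvRound(s_3, k_2) = 0xA6
s_5 = InvRound(s_4, k_1) = 0x6A
s_6 = InvRound(s_5, k_0) = 0x66

0x66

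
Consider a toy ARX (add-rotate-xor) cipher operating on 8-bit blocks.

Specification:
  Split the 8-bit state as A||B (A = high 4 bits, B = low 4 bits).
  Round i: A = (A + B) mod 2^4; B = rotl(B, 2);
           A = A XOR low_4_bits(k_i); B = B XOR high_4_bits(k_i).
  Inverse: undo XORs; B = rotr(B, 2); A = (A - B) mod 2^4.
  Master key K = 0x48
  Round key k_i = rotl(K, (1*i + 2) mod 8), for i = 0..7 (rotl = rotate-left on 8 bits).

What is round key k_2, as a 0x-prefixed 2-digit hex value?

K = 0x48
k_0 = rotl(K, (1*0+2) mod 8) = rotl(K, 2) = 0x21
k_1 = rotl(K, (1*1+2) mod 8) = rotl(K, 3) = 0x42
k_2 = rotl(K, (1*2+2) mod 8) = rotl(K, 4) = 0x84

0x84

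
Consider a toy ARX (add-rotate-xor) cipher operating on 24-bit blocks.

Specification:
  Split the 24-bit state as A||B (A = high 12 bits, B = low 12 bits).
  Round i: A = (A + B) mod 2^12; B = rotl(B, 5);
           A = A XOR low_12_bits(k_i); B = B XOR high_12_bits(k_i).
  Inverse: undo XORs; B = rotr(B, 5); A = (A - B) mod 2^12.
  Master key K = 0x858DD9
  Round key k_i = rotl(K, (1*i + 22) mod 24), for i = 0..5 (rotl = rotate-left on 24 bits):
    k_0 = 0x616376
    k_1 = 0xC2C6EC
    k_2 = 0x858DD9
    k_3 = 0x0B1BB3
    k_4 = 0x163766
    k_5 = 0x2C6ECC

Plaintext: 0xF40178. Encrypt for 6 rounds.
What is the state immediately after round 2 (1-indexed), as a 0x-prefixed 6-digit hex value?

s_0 = plaintext = 0xF40178
s_1 = Round(s_0, k_0) = 0x3CE914
s_2 = Round(s_1, k_1) = 0xA0EEBE
s_3 = Round(s_2, k_2) = 0x515F85
s_4 = Round(s_3, k_3) = 0xF2900E
s_5 = Round(s_4, k_4) = 0x8510A3
s_6 = Round(s_5, k_5) = 0x6386A7

0xA0EEBE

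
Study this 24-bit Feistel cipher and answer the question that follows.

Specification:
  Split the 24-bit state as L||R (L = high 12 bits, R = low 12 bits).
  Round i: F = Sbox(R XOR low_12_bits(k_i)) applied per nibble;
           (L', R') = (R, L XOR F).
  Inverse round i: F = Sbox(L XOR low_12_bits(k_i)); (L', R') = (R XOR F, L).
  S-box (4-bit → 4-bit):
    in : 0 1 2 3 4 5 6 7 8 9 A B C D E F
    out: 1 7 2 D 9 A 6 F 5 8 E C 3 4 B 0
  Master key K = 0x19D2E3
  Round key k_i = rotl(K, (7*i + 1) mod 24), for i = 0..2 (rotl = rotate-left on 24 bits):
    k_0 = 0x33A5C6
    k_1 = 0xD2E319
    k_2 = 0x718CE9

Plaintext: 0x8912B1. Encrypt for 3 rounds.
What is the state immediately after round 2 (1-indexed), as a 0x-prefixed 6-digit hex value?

s_0 = plaintext = 0x8912B1
s_1 = Round(s_0, k_0) = 0x2B176E
s_2 = Round(s_1, k_1) = 0x76EB4E
s_3 = Round(s_2, k_2) = 0xB4E881

0x76EB4E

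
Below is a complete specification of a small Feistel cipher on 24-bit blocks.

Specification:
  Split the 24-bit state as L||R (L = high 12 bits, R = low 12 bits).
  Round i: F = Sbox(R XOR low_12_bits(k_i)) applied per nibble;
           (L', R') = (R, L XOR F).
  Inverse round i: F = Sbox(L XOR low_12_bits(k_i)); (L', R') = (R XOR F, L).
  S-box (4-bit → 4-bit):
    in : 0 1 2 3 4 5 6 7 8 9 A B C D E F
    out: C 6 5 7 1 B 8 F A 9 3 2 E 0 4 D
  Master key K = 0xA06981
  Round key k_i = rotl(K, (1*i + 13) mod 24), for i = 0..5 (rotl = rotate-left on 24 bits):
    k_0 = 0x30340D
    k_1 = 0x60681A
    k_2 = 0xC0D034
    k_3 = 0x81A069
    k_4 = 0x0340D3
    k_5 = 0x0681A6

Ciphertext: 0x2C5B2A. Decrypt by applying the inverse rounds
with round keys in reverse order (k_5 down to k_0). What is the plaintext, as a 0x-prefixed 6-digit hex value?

s_0 = ciphertext = 0x2C5B2A
s_1 = InvRound(s_0, k_5) = 0xCAD2C5
s_2 = InvRound(s_1, k_4) = 0xC31CAD
s_3 = InvRound(s_2, k_3) = 0x217C31
s_4 = InvRound(s_3, k_2) = 0x966217
s_5 = InvRound(s_4, k_1) = 0x4E9966
s_6 = InvRound(s_5, k_0) = 0x5274E9

0x5274E9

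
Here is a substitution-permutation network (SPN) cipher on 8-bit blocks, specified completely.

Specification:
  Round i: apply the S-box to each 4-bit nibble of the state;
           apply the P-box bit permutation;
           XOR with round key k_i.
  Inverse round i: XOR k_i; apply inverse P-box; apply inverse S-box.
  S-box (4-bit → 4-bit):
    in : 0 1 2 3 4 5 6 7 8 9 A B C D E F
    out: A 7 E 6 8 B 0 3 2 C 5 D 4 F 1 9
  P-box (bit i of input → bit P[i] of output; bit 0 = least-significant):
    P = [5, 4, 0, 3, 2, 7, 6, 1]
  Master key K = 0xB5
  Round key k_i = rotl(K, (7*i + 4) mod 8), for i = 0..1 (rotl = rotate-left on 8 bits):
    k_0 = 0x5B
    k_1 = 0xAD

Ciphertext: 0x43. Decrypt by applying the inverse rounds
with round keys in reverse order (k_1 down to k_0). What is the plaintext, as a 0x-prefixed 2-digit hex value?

0x76

s_0 = ciphertext = 0x43
s_1 = InvRound(s_0, k_1) = 0xDF
s_2 = InvRound(s_1, k_0) = 0x76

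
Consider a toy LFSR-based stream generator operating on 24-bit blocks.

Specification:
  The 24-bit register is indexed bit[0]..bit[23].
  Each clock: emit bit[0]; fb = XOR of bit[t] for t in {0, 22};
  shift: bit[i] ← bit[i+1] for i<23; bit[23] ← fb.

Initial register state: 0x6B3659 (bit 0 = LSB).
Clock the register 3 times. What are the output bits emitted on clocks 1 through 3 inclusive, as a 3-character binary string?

reg_0 = 0x6B3659
clock 1: out=1, reg = 0x359B2C
clock 2: out=0, reg = 0x1ACD96
clock 3: out=0, reg = 0x0D66CB

100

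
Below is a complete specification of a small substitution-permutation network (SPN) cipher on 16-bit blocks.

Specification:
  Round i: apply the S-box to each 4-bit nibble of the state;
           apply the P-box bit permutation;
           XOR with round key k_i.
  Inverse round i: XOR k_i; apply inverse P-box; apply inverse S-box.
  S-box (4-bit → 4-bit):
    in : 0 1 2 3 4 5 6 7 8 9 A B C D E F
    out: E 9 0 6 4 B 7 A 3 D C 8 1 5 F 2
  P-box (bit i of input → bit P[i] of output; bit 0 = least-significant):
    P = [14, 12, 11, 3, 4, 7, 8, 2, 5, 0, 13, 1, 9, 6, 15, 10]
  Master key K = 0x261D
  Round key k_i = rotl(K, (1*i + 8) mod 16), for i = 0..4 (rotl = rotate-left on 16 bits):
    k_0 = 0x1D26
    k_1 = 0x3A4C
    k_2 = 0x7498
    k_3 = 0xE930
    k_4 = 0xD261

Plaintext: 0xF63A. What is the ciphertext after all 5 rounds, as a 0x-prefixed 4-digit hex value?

0x1DEE

s_0 = plaintext = 0xF63A
s_1 = Round(s_0, k_0) = 0x34CF
s_2 = Round(s_1, k_1) = 0x8A1C
s_3 = Round(s_2, k_2) = 0x16CE
s_4 = Round(s_3, k_3) = 0x9709
s_5 = Round(s_4, k_4) = 0x1DEE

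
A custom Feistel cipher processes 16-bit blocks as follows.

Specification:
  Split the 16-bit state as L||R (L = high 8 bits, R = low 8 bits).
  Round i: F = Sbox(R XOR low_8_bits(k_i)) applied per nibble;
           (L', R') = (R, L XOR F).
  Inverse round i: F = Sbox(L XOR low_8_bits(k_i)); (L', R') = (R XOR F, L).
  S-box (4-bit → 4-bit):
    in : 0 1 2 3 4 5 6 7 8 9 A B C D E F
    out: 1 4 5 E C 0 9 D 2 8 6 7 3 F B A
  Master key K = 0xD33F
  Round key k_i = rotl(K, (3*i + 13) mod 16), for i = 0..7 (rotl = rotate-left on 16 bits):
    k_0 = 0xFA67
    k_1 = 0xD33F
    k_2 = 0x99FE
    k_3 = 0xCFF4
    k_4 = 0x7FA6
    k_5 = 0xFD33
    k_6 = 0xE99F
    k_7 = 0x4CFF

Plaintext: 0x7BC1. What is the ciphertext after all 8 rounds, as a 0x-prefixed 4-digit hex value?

s_0 = plaintext = 0x7BC1
s_1 = Round(s_0, k_0) = 0xC112
s_2 = Round(s_1, k_1) = 0x129E
s_3 = Round(s_2, k_2) = 0x9E83
s_4 = Round(s_3, k_3) = 0x8343
s_5 = Round(s_4, k_4) = 0x4333
s_6 = Round(s_5, k_5) = 0x3352
s_7 = Round(s_6, k_6) = 0x520C
s_8 = Round(s_7, k_7) = 0x0CFC

0x0CFC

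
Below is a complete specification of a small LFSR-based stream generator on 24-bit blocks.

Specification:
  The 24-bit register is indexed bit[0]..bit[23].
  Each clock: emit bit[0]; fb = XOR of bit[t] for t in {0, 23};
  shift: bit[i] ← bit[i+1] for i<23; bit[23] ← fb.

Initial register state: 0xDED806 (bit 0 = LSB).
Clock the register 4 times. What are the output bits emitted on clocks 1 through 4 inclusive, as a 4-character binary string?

0110

reg_0 = 0xDED806
clock 1: out=0, reg = 0xEF6C03
clock 2: out=1, reg = 0x77B601
clock 3: out=1, reg = 0xBBDB00
clock 4: out=0, reg = 0xDDED80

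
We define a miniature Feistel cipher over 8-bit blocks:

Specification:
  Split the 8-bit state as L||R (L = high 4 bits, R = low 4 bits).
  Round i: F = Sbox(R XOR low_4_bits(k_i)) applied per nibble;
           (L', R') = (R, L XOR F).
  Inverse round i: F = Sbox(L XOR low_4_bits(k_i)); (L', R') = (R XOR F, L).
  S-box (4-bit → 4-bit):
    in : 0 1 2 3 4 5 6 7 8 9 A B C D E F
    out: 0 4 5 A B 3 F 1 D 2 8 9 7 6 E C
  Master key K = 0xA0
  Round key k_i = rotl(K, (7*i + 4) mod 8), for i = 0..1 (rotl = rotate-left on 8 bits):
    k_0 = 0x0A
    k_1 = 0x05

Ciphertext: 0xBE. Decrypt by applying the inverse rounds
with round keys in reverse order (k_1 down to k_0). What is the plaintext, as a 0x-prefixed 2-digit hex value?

0x30

s_0 = ciphertext = 0xBE
s_1 = InvRound(s_0, k_1) = 0x0B
s_2 = InvRound(s_1, k_0) = 0x30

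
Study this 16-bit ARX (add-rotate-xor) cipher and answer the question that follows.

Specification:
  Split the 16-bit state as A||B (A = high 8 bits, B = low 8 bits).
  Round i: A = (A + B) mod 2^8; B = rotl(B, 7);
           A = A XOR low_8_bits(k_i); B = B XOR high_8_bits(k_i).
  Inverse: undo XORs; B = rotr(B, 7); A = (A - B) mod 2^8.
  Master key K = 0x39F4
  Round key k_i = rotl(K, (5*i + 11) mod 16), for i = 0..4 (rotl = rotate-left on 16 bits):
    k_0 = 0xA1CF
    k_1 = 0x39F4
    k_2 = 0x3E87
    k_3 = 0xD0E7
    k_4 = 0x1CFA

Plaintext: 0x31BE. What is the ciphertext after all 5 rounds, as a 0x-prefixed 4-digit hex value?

0x6B33

s_0 = plaintext = 0x31BE
s_1 = Round(s_0, k_0) = 0x20FE
s_2 = Round(s_1, k_1) = 0xEA46
s_3 = Round(s_2, k_2) = 0xB71D
s_4 = Round(s_3, k_3) = 0x335E
s_5 = Round(s_4, k_4) = 0x6B33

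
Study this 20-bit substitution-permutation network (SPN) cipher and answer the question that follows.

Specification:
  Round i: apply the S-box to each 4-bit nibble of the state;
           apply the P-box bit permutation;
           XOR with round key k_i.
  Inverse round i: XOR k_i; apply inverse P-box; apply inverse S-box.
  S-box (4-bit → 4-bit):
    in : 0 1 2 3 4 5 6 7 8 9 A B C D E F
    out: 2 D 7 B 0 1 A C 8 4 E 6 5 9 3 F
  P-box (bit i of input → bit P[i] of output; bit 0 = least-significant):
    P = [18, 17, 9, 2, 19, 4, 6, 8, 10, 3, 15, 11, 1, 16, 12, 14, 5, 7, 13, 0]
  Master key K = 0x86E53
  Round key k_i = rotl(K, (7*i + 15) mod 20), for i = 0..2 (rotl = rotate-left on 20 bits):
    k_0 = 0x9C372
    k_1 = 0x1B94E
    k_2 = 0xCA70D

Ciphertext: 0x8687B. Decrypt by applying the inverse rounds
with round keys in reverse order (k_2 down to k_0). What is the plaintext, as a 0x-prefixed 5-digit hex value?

0x3CE73

s_0 = ciphertext = 0x8687B
s_1 = InvRound(s_0, k_2) = 0x5D1A1
s_2 = InvRound(s_1, k_1) = 0xFD69D
s_3 = InvRound(s_2, k_0) = 0x3CE73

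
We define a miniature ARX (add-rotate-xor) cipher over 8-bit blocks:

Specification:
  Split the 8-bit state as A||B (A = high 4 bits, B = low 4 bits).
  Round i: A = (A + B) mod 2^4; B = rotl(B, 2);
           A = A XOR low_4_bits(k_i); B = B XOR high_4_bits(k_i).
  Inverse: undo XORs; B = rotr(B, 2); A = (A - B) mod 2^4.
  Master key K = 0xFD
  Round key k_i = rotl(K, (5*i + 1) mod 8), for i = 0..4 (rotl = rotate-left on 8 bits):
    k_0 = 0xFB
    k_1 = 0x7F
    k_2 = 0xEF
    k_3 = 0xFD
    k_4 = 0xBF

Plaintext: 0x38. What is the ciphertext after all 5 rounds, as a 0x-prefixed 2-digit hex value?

0x5A

s_0 = plaintext = 0x38
s_1 = Round(s_0, k_0) = 0x0D
s_2 = Round(s_1, k_1) = 0x20
s_3 = Round(s_2, k_2) = 0xDE
s_4 = Round(s_3, k_3) = 0x64
s_5 = Round(s_4, k_4) = 0x5A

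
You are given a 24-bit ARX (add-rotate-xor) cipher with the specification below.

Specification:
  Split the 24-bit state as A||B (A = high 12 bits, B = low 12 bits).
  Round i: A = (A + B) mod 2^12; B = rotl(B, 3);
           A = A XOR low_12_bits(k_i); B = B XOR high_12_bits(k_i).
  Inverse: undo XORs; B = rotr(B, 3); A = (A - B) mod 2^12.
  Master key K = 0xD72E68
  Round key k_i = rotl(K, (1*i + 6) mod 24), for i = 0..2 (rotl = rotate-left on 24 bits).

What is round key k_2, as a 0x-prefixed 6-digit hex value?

0x2E68D7

K = 0xD72E68
k_0 = rotl(K, (1*0+6) mod 24) = rotl(K, 6) = 0xCB9A35
k_1 = rotl(K, (1*1+6) mod 24) = rotl(K, 7) = 0x97346B
k_2 = rotl(K, (1*2+6) mod 24) = rotl(K, 8) = 0x2E68D7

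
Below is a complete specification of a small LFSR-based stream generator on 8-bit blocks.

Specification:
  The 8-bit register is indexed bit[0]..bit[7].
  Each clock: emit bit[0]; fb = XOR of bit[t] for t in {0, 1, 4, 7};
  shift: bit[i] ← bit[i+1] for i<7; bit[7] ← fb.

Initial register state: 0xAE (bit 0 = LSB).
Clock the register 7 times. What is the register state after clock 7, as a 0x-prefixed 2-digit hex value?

reg_0 = 0xAE
clock 1: out=0, reg = 0x57
clock 2: out=1, reg = 0xAB
clock 3: out=1, reg = 0xD5
clock 4: out=1, reg = 0xEA
clock 5: out=0, reg = 0x75
clock 6: out=1, reg = 0x3A
clock 7: out=0, reg = 0x1D

0x1D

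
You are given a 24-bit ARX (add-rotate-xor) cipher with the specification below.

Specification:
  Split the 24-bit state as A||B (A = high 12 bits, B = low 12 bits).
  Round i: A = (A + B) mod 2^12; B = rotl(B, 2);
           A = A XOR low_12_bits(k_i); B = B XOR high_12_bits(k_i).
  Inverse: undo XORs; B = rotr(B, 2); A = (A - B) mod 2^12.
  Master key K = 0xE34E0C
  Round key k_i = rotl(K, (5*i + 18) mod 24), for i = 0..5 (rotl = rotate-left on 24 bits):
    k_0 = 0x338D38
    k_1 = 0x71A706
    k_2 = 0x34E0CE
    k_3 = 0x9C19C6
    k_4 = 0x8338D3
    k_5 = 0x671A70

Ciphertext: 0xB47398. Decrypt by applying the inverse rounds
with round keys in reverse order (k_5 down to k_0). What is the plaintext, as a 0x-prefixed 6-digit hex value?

s_0 = ciphertext = 0xB47398
s_1 = InvRound(s_0, k_5) = 0xBBD57A
s_2 = InvRound(s_1, k_4) = 0xC1C752
s_3 = InvRound(s_2, k_3) = 0x636FA4
s_4 = InvRound(s_3, k_2) = 0xBBEB3A
s_5 = InvRound(s_4, k_1) = 0x9B0308
s_6 = InvRound(s_5, k_0) = 0x47C00C

0x47C00C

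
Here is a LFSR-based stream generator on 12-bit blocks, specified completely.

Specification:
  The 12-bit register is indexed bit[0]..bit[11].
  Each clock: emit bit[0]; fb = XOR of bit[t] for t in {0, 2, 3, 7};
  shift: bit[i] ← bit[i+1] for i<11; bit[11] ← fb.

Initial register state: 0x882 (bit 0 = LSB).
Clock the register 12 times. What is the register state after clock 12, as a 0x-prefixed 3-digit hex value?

0x9C3

reg_0 = 0x882
clock 1: out=0, reg = 0xC41
clock 2: out=1, reg = 0xE20
clock 3: out=0, reg = 0x710
clock 4: out=0, reg = 0x388
clock 5: out=0, reg = 0x1C4
clock 6: out=0, reg = 0x0E2
clock 7: out=0, reg = 0x871
clock 8: out=1, reg = 0xC38
clock 9: out=0, reg = 0xE1C
clock 10: out=0, reg = 0x70E
clock 11: out=0, reg = 0x387
clock 12: out=1, reg = 0x9C3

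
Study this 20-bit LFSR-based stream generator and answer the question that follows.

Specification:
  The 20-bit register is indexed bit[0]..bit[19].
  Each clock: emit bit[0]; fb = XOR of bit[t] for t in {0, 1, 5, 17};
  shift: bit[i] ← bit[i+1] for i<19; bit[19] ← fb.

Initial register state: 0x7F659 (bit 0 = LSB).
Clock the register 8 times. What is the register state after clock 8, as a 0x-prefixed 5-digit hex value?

0xE47F6

reg_0 = 0x7F659
clock 1: out=1, reg = 0x3FB2C
clock 2: out=0, reg = 0x1FD96
clock 3: out=0, reg = 0x8FECB
clock 4: out=1, reg = 0x47F65
clock 5: out=1, reg = 0x23FB2
clock 6: out=0, reg = 0x91FD9
clock 7: out=1, reg = 0xC8FEC
clock 8: out=0, reg = 0xE47F6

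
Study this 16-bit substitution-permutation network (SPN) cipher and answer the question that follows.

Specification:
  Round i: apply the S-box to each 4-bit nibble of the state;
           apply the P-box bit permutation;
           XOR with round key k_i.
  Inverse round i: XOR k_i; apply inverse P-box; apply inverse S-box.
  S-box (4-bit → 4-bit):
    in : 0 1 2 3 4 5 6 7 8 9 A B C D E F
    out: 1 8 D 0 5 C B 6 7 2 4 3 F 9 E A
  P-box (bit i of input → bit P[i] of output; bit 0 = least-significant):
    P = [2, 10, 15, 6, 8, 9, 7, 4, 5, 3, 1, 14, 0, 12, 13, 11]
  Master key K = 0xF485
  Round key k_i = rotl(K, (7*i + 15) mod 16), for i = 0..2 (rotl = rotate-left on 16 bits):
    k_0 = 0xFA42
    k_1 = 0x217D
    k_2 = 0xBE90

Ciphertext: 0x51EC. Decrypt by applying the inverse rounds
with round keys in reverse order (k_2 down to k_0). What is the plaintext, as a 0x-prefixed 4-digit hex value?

s_0 = ciphertext = 0x51EC
s_1 = InvRound(s_0, k_2) = 0x566C
s_2 = InvRound(s_1, k_1) = 0x8169
s_3 = InvRound(s_2, k_0) = 0xCCB3

0xCCB3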